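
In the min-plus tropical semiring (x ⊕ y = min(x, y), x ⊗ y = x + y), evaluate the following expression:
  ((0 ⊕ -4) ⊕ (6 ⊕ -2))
((0 ⊕ -4) ⊕ (6 ⊕ -2)) = -4

Expand innermost to outermost. Recall ⊕ takes the minimum of its arguments and ⊗ takes their sum. Working out the expression ((0 ⊕ -4) ⊕ (6 ⊕ -2)) gives -4.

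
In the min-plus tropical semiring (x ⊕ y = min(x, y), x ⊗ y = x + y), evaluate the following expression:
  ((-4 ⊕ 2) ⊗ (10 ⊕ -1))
((-4 ⊕ 2) ⊗ (10 ⊕ -1)) = -5

Expand innermost to outermost. Recall ⊕ takes the minimum of its arguments and ⊗ takes their sum. Working out the expression ((-4 ⊕ 2) ⊗ (10 ⊕ -1)) gives -5.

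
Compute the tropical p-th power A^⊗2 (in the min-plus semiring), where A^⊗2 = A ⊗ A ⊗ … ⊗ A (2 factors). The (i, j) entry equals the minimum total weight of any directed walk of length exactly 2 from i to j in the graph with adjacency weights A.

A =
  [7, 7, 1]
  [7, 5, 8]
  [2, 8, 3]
A^⊗2 =
  [3, 9, 4]
  [10, 10, 8]
  [5, 9, 3]

Each entry (A^⊗2)_ij equals the minimum over all length-2 walks i = v_0 → v_1 → … → v_2 = j of Σ_t A[v_t][v_{t+1}]. For example, for (i, j) = (0, 2) we minimise over 3 possible intermediate vertex sequences; the minimum is 4, attained along the walk 0 → 2 → 2.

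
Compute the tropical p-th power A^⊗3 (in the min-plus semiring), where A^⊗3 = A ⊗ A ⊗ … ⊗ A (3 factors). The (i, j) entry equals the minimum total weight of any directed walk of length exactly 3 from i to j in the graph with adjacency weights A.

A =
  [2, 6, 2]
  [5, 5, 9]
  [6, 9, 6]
A^⊗3 =
  [6, 10, 6]
  [9, 13, 9]
  [10, 14, 10]

Each entry (A^⊗3)_ij equals the minimum over all length-3 walks i = v_0 → v_1 → … → v_3 = j of Σ_t A[v_t][v_{t+1}]. For example, for (i, j) = (0, 2) we minimise over 9 possible intermediate vertex sequences; the minimum is 6, attained along the walk 0 → 0 → 0 → 2.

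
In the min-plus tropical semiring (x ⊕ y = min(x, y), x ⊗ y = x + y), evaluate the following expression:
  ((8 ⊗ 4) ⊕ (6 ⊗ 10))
((8 ⊗ 4) ⊕ (6 ⊗ 10)) = 12

Expand innermost to outermost. Recall ⊕ takes the minimum of its arguments and ⊗ takes their sum. Working out the expression ((8 ⊗ 4) ⊕ (6 ⊗ 10)) gives 12.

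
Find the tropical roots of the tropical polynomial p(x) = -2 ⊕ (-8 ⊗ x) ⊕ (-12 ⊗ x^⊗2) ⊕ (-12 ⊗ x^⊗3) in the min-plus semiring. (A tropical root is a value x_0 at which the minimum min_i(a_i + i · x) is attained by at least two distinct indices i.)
Roots: {0, 4, 6}

Each tropical root is a break point of the lower envelope of the lines y = a_i + i · x (there are 4 lines, with slopes 0, 1, ..., 3). Only the lines that attain the minimum somewhere contribute to roots; other lines are dominated. Here the surviving (envelope) indices are i = 3, i = 2, i = 1, i = 0.
Intersections between consecutive envelope lines give the roots: for adjacent envelope indices i < j the intersection is x = (a_i − a_j) / (j − i). Reading off the sorted break points: {0, 4, 6}.
Verification: at each break x_0, at least two indices attain the minimum of min_i(a_i + i · x_0).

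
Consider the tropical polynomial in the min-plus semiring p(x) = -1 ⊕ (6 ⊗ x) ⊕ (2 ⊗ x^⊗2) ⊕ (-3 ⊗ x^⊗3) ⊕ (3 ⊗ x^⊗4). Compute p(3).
p(3) = -1

A tropical monomial a ⊗ x^⊗i evaluates to a + i · x. Evaluating each term at x = 3:
  Term 0 contributes -1 + 0 · 3 = -1
  Term 1 contributes 6 + 1 · 3 = 9
  Term 2 contributes 2 + 2 · 3 = 8
  Term 3 contributes -3 + 3 · 3 = 6
  Term 4 contributes 3 + 4 · 3 = 15
p(3) = ⊕ of these = min[-1, 9, 8, 6, 15] = -1.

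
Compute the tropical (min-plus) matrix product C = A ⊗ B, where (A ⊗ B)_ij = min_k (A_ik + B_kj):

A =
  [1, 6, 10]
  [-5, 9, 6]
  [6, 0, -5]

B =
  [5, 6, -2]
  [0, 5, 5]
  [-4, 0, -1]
A ⊗ B =
  [6, 7, -1]
  [0, 1, -7]
  [-9, -5, -6]

Apply the min-plus product entry-by-entry:
  C[0][0] = min over k of (A[0][0] + B[0][0] = 1 + 5 = 6, A[0][1] + B[1][0] = 6 + 0 = 6, A[0][2] + B[2][0] = 10 + -4 = 6) = 6 (attained at k = 0)
  C[0][1] = min over k of (A[0][0] + B[0][1] = 1 + 6 = 7, A[0][1] + B[1][1] = 6 + 5 = 11, A[0][2] + B[2][1] = 10 + 0 = 10) = 7 (attained at k = 0)
  C[0][2] = min over k of (A[0][0] + B[0][2] = 1 + -2 = -1, A[0][1] + B[1][2] = 6 + 5 = 11, A[0][2] + B[2][2] = 10 + -1 = 9) = -1 (attained at k = 0)
  C[1][0] = min over k of (A[1][0] + B[0][0] = -5 + 5 = 0, A[1][1] + B[1][0] = 9 + 0 = 9, A[1][2] + B[2][0] = 6 + -4 = 2) = 0 (attained at k = 0)
  C[1][1] = min over k of (A[1][0] + B[0][1] = -5 + 6 = 1, A[1][1] + B[1][1] = 9 + 5 = 14, A[1][2] + B[2][1] = 6 + 0 = 6) = 1 (attained at k = 0)
  C[1][2] = min over k of (A[1][0] + B[0][2] = -5 + -2 = -7, A[1][1] + B[1][2] = 9 + 5 = 14, A[1][2] + B[2][2] = 6 + -1 = 5) = -7 (attained at k = 0)
  C[2][0] = min over k of (A[2][0] + B[0][0] = 6 + 5 = 11, A[2][1] + B[1][0] = 0 + 0 = 0, A[2][2] + B[2][0] = -5 + -4 = -9) = -9 (attained at k = 2)
  C[2][1] = min over k of (A[2][0] + B[0][1] = 6 + 6 = 12, A[2][1] + B[1][1] = 0 + 5 = 5, A[2][2] + B[2][1] = -5 + 0 = -5) = -5 (attained at k = 2)
  C[2][2] = min over k of (A[2][0] + B[0][2] = 6 + -2 = 4, A[2][1] + B[1][2] = 0 + 5 = 5, A[2][2] + B[2][2] = -5 + -1 = -6) = -6 (attained at k = 2)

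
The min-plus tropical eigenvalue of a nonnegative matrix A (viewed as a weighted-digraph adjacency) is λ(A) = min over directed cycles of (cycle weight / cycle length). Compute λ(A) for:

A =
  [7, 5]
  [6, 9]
λ(A) = 11/2

Enumerate directed cycles and compute their means (weight / length). Sample:
  cycle 0 → 0: weight = 7, length = 1, mean = 7/1 ≈ 7.000
  cycle 1 → 1: weight = 9, length = 1, mean = 9/1 ≈ 9.000
  cycle 0 → 1 → 0: weight = 11, length = 2, mean = 11/2 ≈ 5.500
  cycle 1 → 0 → 1: weight = 11, length = 2, mean = 11/2 ≈ 5.500
Minimum mean = 5.500, attained e.g. along the cycle 0 → 1 → 0 with weight 11 and length 2. So λ(A) = 11/2 = 11/2.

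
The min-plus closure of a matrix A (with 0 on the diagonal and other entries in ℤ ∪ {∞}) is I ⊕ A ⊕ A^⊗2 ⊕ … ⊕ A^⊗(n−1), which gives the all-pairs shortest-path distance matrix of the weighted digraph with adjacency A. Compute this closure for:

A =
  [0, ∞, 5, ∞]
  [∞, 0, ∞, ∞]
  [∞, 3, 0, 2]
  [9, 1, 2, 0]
Closure =
  [0, 8, 5, 7]
  [∞, 0, ∞, ∞]
  [11, 3, 0, 2]
  [9, 1, 2, 0]

This is the Floyd-Warshall all-pairs shortest-path computation. For each intermediate vertex k = 0, 1, …, 3, update dist[i][j] ← min(dist[i][j], dist[i][k] + dist[k][j]). The final matrix gives, for each (i, j), the minimum total weight of any directed path from i to j (possibly empty when i = j).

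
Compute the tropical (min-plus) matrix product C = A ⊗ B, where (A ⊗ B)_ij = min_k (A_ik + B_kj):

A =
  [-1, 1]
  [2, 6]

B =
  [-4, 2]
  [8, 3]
A ⊗ B =
  [-5, 1]
  [-2, 4]

Apply the min-plus product entry-by-entry:
  C[0][0] = min over k of (A[0][0] + B[0][0] = -1 + -4 = -5, A[0][1] + B[1][0] = 1 + 8 = 9) = -5 (attained at k = 0)
  C[0][1] = min over k of (A[0][0] + B[0][1] = -1 + 2 = 1, A[0][1] + B[1][1] = 1 + 3 = 4) = 1 (attained at k = 0)
  C[1][0] = min over k of (A[1][0] + B[0][0] = 2 + -4 = -2, A[1][1] + B[1][0] = 6 + 8 = 14) = -2 (attained at k = 0)
  C[1][1] = min over k of (A[1][0] + B[0][1] = 2 + 2 = 4, A[1][1] + B[1][1] = 6 + 3 = 9) = 4 (attained at k = 0)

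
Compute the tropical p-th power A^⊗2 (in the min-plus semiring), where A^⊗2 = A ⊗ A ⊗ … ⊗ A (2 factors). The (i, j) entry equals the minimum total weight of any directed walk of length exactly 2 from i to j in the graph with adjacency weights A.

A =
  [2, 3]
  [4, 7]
A^⊗2 =
  [4, 5]
  [6, 7]

Each entry (A^⊗2)_ij equals the minimum over all length-2 walks i = v_0 → v_1 → … → v_2 = j of Σ_t A[v_t][v_{t+1}]. For example, for (i, j) = (0, 1) we minimise over 2 possible intermediate vertex sequences; the minimum is 5, attained along the walk 0 → 0 → 1.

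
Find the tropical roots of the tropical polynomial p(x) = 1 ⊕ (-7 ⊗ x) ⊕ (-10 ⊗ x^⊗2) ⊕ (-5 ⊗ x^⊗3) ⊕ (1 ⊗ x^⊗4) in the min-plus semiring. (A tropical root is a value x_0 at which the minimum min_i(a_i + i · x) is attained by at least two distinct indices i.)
Roots: {-6, -5, 3, 8}

Each tropical root is a break point of the lower envelope of the lines y = a_i + i · x (there are 5 lines, with slopes 0, 1, ..., 4). Only the lines that attain the minimum somewhere contribute to roots; other lines are dominated. Here the surviving (envelope) indices are i = 4, i = 3, i = 2, i = 1, i = 0.
Intersections between consecutive envelope lines give the roots: for adjacent envelope indices i < j the intersection is x = (a_i − a_j) / (j − i). Reading off the sorted break points: {-6, -5, 3, 8}.
Verification: at each break x_0, at least two indices attain the minimum of min_i(a_i + i · x_0).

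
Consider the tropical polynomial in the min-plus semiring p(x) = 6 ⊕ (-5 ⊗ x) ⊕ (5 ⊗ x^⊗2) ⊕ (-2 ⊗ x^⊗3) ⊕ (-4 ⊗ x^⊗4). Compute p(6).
p(6) = 1

A tropical monomial a ⊗ x^⊗i evaluates to a + i · x. Evaluating each term at x = 6:
  Term 0 contributes 6 + 0 · 6 = 6
  Term 1 contributes -5 + 1 · 6 = 1
  Term 2 contributes 5 + 2 · 6 = 17
  Term 3 contributes -2 + 3 · 6 = 16
  Term 4 contributes -4 + 4 · 6 = 20
p(6) = ⊕ of these = min[6, 1, 17, 16, 20] = 1.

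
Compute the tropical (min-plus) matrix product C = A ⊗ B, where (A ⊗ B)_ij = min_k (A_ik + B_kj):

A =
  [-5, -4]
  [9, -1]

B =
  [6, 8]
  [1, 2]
A ⊗ B =
  [-3, -2]
  [0, 1]

Apply the min-plus product entry-by-entry:
  C[0][0] = min over k of (A[0][0] + B[0][0] = -5 + 6 = 1, A[0][1] + B[1][0] = -4 + 1 = -3) = -3 (attained at k = 1)
  C[0][1] = min over k of (A[0][0] + B[0][1] = -5 + 8 = 3, A[0][1] + B[1][1] = -4 + 2 = -2) = -2 (attained at k = 1)
  C[1][0] = min over k of (A[1][0] + B[0][0] = 9 + 6 = 15, A[1][1] + B[1][0] = -1 + 1 = 0) = 0 (attained at k = 1)
  C[1][1] = min over k of (A[1][0] + B[0][1] = 9 + 8 = 17, A[1][1] + B[1][1] = -1 + 2 = 1) = 1 (attained at k = 1)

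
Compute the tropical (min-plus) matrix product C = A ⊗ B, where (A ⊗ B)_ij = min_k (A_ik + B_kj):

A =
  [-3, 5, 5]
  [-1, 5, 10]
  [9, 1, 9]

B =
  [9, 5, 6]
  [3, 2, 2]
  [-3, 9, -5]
A ⊗ B =
  [2, 2, 0]
  [7, 4, 5]
  [4, 3, 3]

Apply the min-plus product entry-by-entry:
  C[0][0] = min over k of (A[0][0] + B[0][0] = -3 + 9 = 6, A[0][1] + B[1][0] = 5 + 3 = 8, A[0][2] + B[2][0] = 5 + -3 = 2) = 2 (attained at k = 2)
  C[0][1] = min over k of (A[0][0] + B[0][1] = -3 + 5 = 2, A[0][1] + B[1][1] = 5 + 2 = 7, A[0][2] + B[2][1] = 5 + 9 = 14) = 2 (attained at k = 0)
  C[0][2] = min over k of (A[0][0] + B[0][2] = -3 + 6 = 3, A[0][1] + B[1][2] = 5 + 2 = 7, A[0][2] + B[2][2] = 5 + -5 = 0) = 0 (attained at k = 2)
  C[1][0] = min over k of (A[1][0] + B[0][0] = -1 + 9 = 8, A[1][1] + B[1][0] = 5 + 3 = 8, A[1][2] + B[2][0] = 10 + -3 = 7) = 7 (attained at k = 2)
  C[1][1] = min over k of (A[1][0] + B[0][1] = -1 + 5 = 4, A[1][1] + B[1][1] = 5 + 2 = 7, A[1][2] + B[2][1] = 10 + 9 = 19) = 4 (attained at k = 0)
  C[1][2] = min over k of (A[1][0] + B[0][2] = -1 + 6 = 5, A[1][1] + B[1][2] = 5 + 2 = 7, A[1][2] + B[2][2] = 10 + -5 = 5) = 5 (attained at k = 0)
  C[2][0] = min over k of (A[2][0] + B[0][0] = 9 + 9 = 18, A[2][1] + B[1][0] = 1 + 3 = 4, A[2][2] + B[2][0] = 9 + -3 = 6) = 4 (attained at k = 1)
  C[2][1] = min over k of (A[2][0] + B[0][1] = 9 + 5 = 14, A[2][1] + B[1][1] = 1 + 2 = 3, A[2][2] + B[2][1] = 9 + 9 = 18) = 3 (attained at k = 1)
  C[2][2] = min over k of (A[2][0] + B[0][2] = 9 + 6 = 15, A[2][1] + B[1][2] = 1 + 2 = 3, A[2][2] + B[2][2] = 9 + -5 = 4) = 3 (attained at k = 1)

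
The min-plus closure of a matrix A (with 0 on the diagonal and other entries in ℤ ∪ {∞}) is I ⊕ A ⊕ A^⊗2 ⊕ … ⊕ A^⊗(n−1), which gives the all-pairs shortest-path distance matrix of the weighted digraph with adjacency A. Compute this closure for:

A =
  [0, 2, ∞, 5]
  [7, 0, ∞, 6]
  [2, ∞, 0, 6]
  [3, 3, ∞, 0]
Closure =
  [0, 2, ∞, 5]
  [7, 0, ∞, 6]
  [2, 4, 0, 6]
  [3, 3, ∞, 0]

This is the Floyd-Warshall all-pairs shortest-path computation. For each intermediate vertex k = 0, 1, …, 3, update dist[i][j] ← min(dist[i][j], dist[i][k] + dist[k][j]). The final matrix gives, for each (i, j), the minimum total weight of any directed path from i to j (possibly empty when i = j).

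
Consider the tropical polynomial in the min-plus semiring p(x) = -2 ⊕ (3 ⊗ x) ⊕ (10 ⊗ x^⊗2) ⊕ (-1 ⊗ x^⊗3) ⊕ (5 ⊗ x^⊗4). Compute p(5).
p(5) = -2

A tropical monomial a ⊗ x^⊗i evaluates to a + i · x. Evaluating each term at x = 5:
  Term 0 contributes -2 + 0 · 5 = -2
  Term 1 contributes 3 + 1 · 5 = 8
  Term 2 contributes 10 + 2 · 5 = 20
  Term 3 contributes -1 + 3 · 5 = 14
  Term 4 contributes 5 + 4 · 5 = 25
p(5) = ⊕ of these = min[-2, 8, 20, 14, 25] = -2.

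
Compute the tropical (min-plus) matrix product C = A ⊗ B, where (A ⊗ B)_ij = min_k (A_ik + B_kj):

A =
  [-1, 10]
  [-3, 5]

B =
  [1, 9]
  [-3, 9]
A ⊗ B =
  [0, 8]
  [-2, 6]

Apply the min-plus product entry-by-entry:
  C[0][0] = min over k of (A[0][0] + B[0][0] = -1 + 1 = 0, A[0][1] + B[1][0] = 10 + -3 = 7) = 0 (attained at k = 0)
  C[0][1] = min over k of (A[0][0] + B[0][1] = -1 + 9 = 8, A[0][1] + B[1][1] = 10 + 9 = 19) = 8 (attained at k = 0)
  C[1][0] = min over k of (A[1][0] + B[0][0] = -3 + 1 = -2, A[1][1] + B[1][0] = 5 + -3 = 2) = -2 (attained at k = 0)
  C[1][1] = min over k of (A[1][0] + B[0][1] = -3 + 9 = 6, A[1][1] + B[1][1] = 5 + 9 = 14) = 6 (attained at k = 0)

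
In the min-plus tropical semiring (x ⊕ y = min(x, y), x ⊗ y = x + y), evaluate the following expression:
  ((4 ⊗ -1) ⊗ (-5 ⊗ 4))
((4 ⊗ -1) ⊗ (-5 ⊗ 4)) = 2

Expand innermost to outermost. Recall ⊕ takes the minimum of its arguments and ⊗ takes their sum. Working out the expression ((4 ⊗ -1) ⊗ (-5 ⊗ 4)) gives 2.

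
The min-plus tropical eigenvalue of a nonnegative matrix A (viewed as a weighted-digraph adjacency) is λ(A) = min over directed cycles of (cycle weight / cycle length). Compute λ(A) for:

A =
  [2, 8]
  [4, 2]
λ(A) = 2

Enumerate directed cycles and compute their means (weight / length). Sample:
  cycle 0 → 0: weight = 2, length = 1, mean = 2/1 ≈ 2.000
  cycle 1 → 1: weight = 2, length = 1, mean = 2/1 ≈ 2.000
  cycle 0 → 1 → 0: weight = 12, length = 2, mean = 12/2 ≈ 6.000
  cycle 1 → 0 → 1: weight = 12, length = 2, mean = 12/2 ≈ 6.000
Minimum mean = 2.000, attained e.g. along the cycle 0 → 0 with weight 2 and length 1. So λ(A) = 2/1 = 2.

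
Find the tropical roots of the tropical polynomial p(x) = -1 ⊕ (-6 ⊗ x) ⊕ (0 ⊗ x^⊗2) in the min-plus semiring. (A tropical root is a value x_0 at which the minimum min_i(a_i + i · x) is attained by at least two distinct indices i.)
Roots: {-6, 5}

Each tropical root is a break point of the lower envelope of the lines y = a_i + i · x (there are 3 lines, with slopes 0, 1, ..., 2). Only the lines that attain the minimum somewhere contribute to roots; other lines are dominated. Here the surviving (envelope) indices are i = 2, i = 1, i = 0.
Intersections between consecutive envelope lines give the roots: for adjacent envelope indices i < j the intersection is x = (a_i − a_j) / (j − i). Reading off the sorted break points: {-6, 5}.
Verification: at each break x_0, at least two indices attain the minimum of min_i(a_i + i · x_0).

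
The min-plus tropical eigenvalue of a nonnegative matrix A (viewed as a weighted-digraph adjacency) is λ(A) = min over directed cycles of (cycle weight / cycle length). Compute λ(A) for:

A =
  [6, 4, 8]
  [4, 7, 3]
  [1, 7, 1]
λ(A) = 1

Enumerate directed cycles and compute their means (weight / length). Sample:
  cycle 0 → 0: weight = 6, length = 1, mean = 6/1 ≈ 6.000
  cycle 1 → 1: weight = 7, length = 1, mean = 7/1 ≈ 7.000
  cycle 2 → 2: weight = 1, length = 1, mean = 1/1 ≈ 1.000
  cycle 0 → 1 → 0: weight = 8, length = 2, mean = 8/2 ≈ 4.000
  cycle 0 → 2 → 0: weight = 9, length = 2, mean = 9/2 ≈ 4.500
  cycle 1 → 0 → 1: weight = 8, length = 2, mean = 8/2 ≈ 4.000
Minimum mean = 1.000, attained e.g. along the cycle 2 → 2 with weight 1 and length 1. So λ(A) = 1/1 = 1.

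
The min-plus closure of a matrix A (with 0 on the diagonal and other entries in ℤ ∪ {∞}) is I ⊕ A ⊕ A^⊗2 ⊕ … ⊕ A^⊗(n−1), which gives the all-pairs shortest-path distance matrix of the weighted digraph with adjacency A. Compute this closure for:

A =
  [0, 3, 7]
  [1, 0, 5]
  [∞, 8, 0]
Closure =
  [0, 3, 7]
  [1, 0, 5]
  [9, 8, 0]

This is the Floyd-Warshall all-pairs shortest-path computation. For each intermediate vertex k = 0, 1, …, 2, update dist[i][j] ← min(dist[i][j], dist[i][k] + dist[k][j]). The final matrix gives, for each (i, j), the minimum total weight of any directed path from i to j (possibly empty when i = j).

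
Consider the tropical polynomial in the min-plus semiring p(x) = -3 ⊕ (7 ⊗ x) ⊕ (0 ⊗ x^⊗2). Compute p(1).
p(1) = -3

A tropical monomial a ⊗ x^⊗i evaluates to a + i · x. Evaluating each term at x = 1:
  Term 0 contributes -3 + 0 · 1 = -3
  Term 1 contributes 7 + 1 · 1 = 8
  Term 2 contributes 0 + 2 · 1 = 2
p(1) = ⊕ of these = min[-3, 8, 2] = -3.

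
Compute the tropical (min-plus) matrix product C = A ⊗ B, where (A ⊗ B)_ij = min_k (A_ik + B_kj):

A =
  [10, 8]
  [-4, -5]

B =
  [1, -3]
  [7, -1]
A ⊗ B =
  [11, 7]
  [-3, -7]

Apply the min-plus product entry-by-entry:
  C[0][0] = min over k of (A[0][0] + B[0][0] = 10 + 1 = 11, A[0][1] + B[1][0] = 8 + 7 = 15) = 11 (attained at k = 0)
  C[0][1] = min over k of (A[0][0] + B[0][1] = 10 + -3 = 7, A[0][1] + B[1][1] = 8 + -1 = 7) = 7 (attained at k = 0)
  C[1][0] = min over k of (A[1][0] + B[0][0] = -4 + 1 = -3, A[1][1] + B[1][0] = -5 + 7 = 2) = -3 (attained at k = 0)
  C[1][1] = min over k of (A[1][0] + B[0][1] = -4 + -3 = -7, A[1][1] + B[1][1] = -5 + -1 = -6) = -7 (attained at k = 0)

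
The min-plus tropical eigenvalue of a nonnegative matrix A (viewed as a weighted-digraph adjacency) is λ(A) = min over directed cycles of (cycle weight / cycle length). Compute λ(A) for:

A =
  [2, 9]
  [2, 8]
λ(A) = 2

Enumerate directed cycles and compute their means (weight / length). Sample:
  cycle 0 → 0: weight = 2, length = 1, mean = 2/1 ≈ 2.000
  cycle 1 → 1: weight = 8, length = 1, mean = 8/1 ≈ 8.000
  cycle 0 → 1 → 0: weight = 11, length = 2, mean = 11/2 ≈ 5.500
  cycle 1 → 0 → 1: weight = 11, length = 2, mean = 11/2 ≈ 5.500
Minimum mean = 2.000, attained e.g. along the cycle 0 → 0 with weight 2 and length 1. So λ(A) = 2/1 = 2.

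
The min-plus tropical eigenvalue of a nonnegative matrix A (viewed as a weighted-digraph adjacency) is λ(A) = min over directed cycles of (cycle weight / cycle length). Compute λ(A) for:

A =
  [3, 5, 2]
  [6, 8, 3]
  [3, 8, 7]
λ(A) = 5/2

Enumerate directed cycles and compute their means (weight / length). Sample:
  cycle 0 → 0: weight = 3, length = 1, mean = 3/1 ≈ 3.000
  cycle 1 → 1: weight = 8, length = 1, mean = 8/1 ≈ 8.000
  cycle 2 → 2: weight = 7, length = 1, mean = 7/1 ≈ 7.000
  cycle 0 → 1 → 0: weight = 11, length = 2, mean = 11/2 ≈ 5.500
  cycle 0 → 2 → 0: weight = 5, length = 2, mean = 5/2 ≈ 2.500
  cycle 1 → 0 → 1: weight = 11, length = 2, mean = 11/2 ≈ 5.500
Minimum mean = 2.500, attained e.g. along the cycle 0 → 2 → 0 with weight 5 and length 2. So λ(A) = 5/2 = 5/2.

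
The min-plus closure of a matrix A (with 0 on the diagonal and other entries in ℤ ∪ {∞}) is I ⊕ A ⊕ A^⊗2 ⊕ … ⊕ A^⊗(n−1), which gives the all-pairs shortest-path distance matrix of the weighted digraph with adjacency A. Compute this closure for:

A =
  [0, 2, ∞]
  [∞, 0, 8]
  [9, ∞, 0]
Closure =
  [0, 2, 10]
  [17, 0, 8]
  [9, 11, 0]

This is the Floyd-Warshall all-pairs shortest-path computation. For each intermediate vertex k = 0, 1, …, 2, update dist[i][j] ← min(dist[i][j], dist[i][k] + dist[k][j]). The final matrix gives, for each (i, j), the minimum total weight of any directed path from i to j (possibly empty when i = j).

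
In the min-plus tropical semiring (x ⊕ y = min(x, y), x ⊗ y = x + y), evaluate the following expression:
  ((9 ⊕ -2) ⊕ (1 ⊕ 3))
((9 ⊕ -2) ⊕ (1 ⊕ 3)) = -2

Expand innermost to outermost. Recall ⊕ takes the minimum of its arguments and ⊗ takes their sum. Working out the expression ((9 ⊕ -2) ⊕ (1 ⊕ 3)) gives -2.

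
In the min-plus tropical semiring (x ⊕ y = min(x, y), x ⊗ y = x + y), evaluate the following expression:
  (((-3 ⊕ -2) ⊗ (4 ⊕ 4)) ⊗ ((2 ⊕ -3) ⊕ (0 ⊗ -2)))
(((-3 ⊕ -2) ⊗ (4 ⊕ 4)) ⊗ ((2 ⊕ -3) ⊕ (0 ⊗ -2))) = -2

Expand innermost to outermost. Recall ⊕ takes the minimum of its arguments and ⊗ takes their sum. Working out the expression (((-3 ⊕ -2) ⊗ (4 ⊕ 4)) ⊗ ((2 ⊕ -3) ⊕ (0 ⊗ -2))) gives -2.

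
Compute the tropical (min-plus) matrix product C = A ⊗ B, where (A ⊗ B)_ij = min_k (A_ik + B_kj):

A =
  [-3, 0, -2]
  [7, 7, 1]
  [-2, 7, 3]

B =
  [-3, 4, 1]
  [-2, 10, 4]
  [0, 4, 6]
A ⊗ B =
  [-6, 1, -2]
  [1, 5, 7]
  [-5, 2, -1]

Apply the min-plus product entry-by-entry:
  C[0][0] = min over k of (A[0][0] + B[0][0] = -3 + -3 = -6, A[0][1] + B[1][0] = 0 + -2 = -2, A[0][2] + B[2][0] = -2 + 0 = -2) = -6 (attained at k = 0)
  C[0][1] = min over k of (A[0][0] + B[0][1] = -3 + 4 = 1, A[0][1] + B[1][1] = 0 + 10 = 10, A[0][2] + B[2][1] = -2 + 4 = 2) = 1 (attained at k = 0)
  C[0][2] = min over k of (A[0][0] + B[0][2] = -3 + 1 = -2, A[0][1] + B[1][2] = 0 + 4 = 4, A[0][2] + B[2][2] = -2 + 6 = 4) = -2 (attained at k = 0)
  C[1][0] = min over k of (A[1][0] + B[0][0] = 7 + -3 = 4, A[1][1] + B[1][0] = 7 + -2 = 5, A[1][2] + B[2][0] = 1 + 0 = 1) = 1 (attained at k = 2)
  C[1][1] = min over k of (A[1][0] + B[0][1] = 7 + 4 = 11, A[1][1] + B[1][1] = 7 + 10 = 17, A[1][2] + B[2][1] = 1 + 4 = 5) = 5 (attained at k = 2)
  C[1][2] = min over k of (A[1][0] + B[0][2] = 7 + 1 = 8, A[1][1] + B[1][2] = 7 + 4 = 11, A[1][2] + B[2][2] = 1 + 6 = 7) = 7 (attained at k = 2)
  C[2][0] = min over k of (A[2][0] + B[0][0] = -2 + -3 = -5, A[2][1] + B[1][0] = 7 + -2 = 5, A[2][2] + B[2][0] = 3 + 0 = 3) = -5 (attained at k = 0)
  C[2][1] = min over k of (A[2][0] + B[0][1] = -2 + 4 = 2, A[2][1] + B[1][1] = 7 + 10 = 17, A[2][2] + B[2][1] = 3 + 4 = 7) = 2 (attained at k = 0)
  C[2][2] = min over k of (A[2][0] + B[0][2] = -2 + 1 = -1, A[2][1] + B[1][2] = 7 + 4 = 11, A[2][2] + B[2][2] = 3 + 6 = 9) = -1 (attained at k = 0)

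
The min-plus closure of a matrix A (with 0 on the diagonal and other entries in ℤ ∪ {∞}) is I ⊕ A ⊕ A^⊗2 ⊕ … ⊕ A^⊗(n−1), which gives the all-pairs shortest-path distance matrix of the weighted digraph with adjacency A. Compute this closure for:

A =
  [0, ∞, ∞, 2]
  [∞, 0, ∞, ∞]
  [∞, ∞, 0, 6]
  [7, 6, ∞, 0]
Closure =
  [0, 8, ∞, 2]
  [∞, 0, ∞, ∞]
  [13, 12, 0, 6]
  [7, 6, ∞, 0]

This is the Floyd-Warshall all-pairs shortest-path computation. For each intermediate vertex k = 0, 1, …, 3, update dist[i][j] ← min(dist[i][j], dist[i][k] + dist[k][j]). The final matrix gives, for each (i, j), the minimum total weight of any directed path from i to j (possibly empty when i = j).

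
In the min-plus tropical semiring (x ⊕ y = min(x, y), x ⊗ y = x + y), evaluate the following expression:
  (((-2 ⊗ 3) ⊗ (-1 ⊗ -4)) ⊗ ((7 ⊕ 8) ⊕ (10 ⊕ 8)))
(((-2 ⊗ 3) ⊗ (-1 ⊗ -4)) ⊗ ((7 ⊕ 8) ⊕ (10 ⊕ 8))) = 3

Expand innermost to outermost. Recall ⊕ takes the minimum of its arguments and ⊗ takes their sum. Working out the expression (((-2 ⊗ 3) ⊗ (-1 ⊗ -4)) ⊗ ((7 ⊕ 8) ⊕ (10 ⊕ 8))) gives 3.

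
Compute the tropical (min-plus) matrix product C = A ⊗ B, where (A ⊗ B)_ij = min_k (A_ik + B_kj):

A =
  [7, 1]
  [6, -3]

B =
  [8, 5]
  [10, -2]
A ⊗ B =
  [11, -1]
  [7, -5]

Apply the min-plus product entry-by-entry:
  C[0][0] = min over k of (A[0][0] + B[0][0] = 7 + 8 = 15, A[0][1] + B[1][0] = 1 + 10 = 11) = 11 (attained at k = 1)
  C[0][1] = min over k of (A[0][0] + B[0][1] = 7 + 5 = 12, A[0][1] + B[1][1] = 1 + -2 = -1) = -1 (attained at k = 1)
  C[1][0] = min over k of (A[1][0] + B[0][0] = 6 + 8 = 14, A[1][1] + B[1][0] = -3 + 10 = 7) = 7 (attained at k = 1)
  C[1][1] = min over k of (A[1][0] + B[0][1] = 6 + 5 = 11, A[1][1] + B[1][1] = -3 + -2 = -5) = -5 (attained at k = 1)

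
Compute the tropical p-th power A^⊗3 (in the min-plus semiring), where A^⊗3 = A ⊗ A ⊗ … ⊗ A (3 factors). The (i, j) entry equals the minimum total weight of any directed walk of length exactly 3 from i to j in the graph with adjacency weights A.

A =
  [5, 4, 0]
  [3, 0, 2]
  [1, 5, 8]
A^⊗3 =
  [6, 4, 1]
  [3, 0, 2]
  [2, 5, 6]

Each entry (A^⊗3)_ij equals the minimum over all length-3 walks i = v_0 → v_1 → … → v_3 = j of Σ_t A[v_t][v_{t+1}]. For example, for (i, j) = (0, 2) we minimise over 9 possible intermediate vertex sequences; the minimum is 1, attained along the walk 0 → 2 → 0 → 2.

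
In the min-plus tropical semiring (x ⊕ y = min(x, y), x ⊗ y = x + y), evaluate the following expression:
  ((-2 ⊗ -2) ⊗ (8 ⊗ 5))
((-2 ⊗ -2) ⊗ (8 ⊗ 5)) = 9

Expand innermost to outermost. Recall ⊕ takes the minimum of its arguments and ⊗ takes their sum. Working out the expression ((-2 ⊗ -2) ⊗ (8 ⊗ 5)) gives 9.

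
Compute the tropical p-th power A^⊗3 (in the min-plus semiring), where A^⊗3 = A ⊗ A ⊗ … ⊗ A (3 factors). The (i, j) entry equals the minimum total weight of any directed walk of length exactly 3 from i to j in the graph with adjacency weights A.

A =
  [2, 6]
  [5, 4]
A^⊗3 =
  [6, 10]
  [9, 12]

Each entry (A^⊗3)_ij equals the minimum over all length-3 walks i = v_0 → v_1 → … → v_3 = j of Σ_t A[v_t][v_{t+1}]. For example, for (i, j) = (0, 1) we minimise over 4 possible intermediate vertex sequences; the minimum is 10, attained along the walk 0 → 0 → 0 → 1.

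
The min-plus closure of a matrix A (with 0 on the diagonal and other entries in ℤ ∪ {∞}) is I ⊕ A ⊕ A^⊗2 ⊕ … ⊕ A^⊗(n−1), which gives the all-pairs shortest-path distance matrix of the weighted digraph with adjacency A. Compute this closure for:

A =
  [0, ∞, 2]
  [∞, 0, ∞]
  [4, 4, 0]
Closure =
  [0, 6, 2]
  [∞, 0, ∞]
  [4, 4, 0]

This is the Floyd-Warshall all-pairs shortest-path computation. For each intermediate vertex k = 0, 1, …, 2, update dist[i][j] ← min(dist[i][j], dist[i][k] + dist[k][j]). The final matrix gives, for each (i, j), the minimum total weight of any directed path from i to j (possibly empty when i = j).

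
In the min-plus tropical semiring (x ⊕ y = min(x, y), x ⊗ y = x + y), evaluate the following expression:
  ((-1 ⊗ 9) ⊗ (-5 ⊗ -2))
((-1 ⊗ 9) ⊗ (-5 ⊗ -2)) = 1

Expand innermost to outermost. Recall ⊕ takes the minimum of its arguments and ⊗ takes their sum. Working out the expression ((-1 ⊗ 9) ⊗ (-5 ⊗ -2)) gives 1.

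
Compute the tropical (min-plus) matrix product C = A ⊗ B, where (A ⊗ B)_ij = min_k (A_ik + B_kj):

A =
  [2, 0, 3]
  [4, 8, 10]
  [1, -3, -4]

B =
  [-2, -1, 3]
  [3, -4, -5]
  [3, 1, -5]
A ⊗ B =
  [0, -4, -5]
  [2, 3, 3]
  [-1, -7, -9]

Apply the min-plus product entry-by-entry:
  C[0][0] = min over k of (A[0][0] + B[0][0] = 2 + -2 = 0, A[0][1] + B[1][0] = 0 + 3 = 3, A[0][2] + B[2][0] = 3 + 3 = 6) = 0 (attained at k = 0)
  C[0][1] = min over k of (A[0][0] + B[0][1] = 2 + -1 = 1, A[0][1] + B[1][1] = 0 + -4 = -4, A[0][2] + B[2][1] = 3 + 1 = 4) = -4 (attained at k = 1)
  C[0][2] = min over k of (A[0][0] + B[0][2] = 2 + 3 = 5, A[0][1] + B[1][2] = 0 + -5 = -5, A[0][2] + B[2][2] = 3 + -5 = -2) = -5 (attained at k = 1)
  C[1][0] = min over k of (A[1][0] + B[0][0] = 4 + -2 = 2, A[1][1] + B[1][0] = 8 + 3 = 11, A[1][2] + B[2][0] = 10 + 3 = 13) = 2 (attained at k = 0)
  C[1][1] = min over k of (A[1][0] + B[0][1] = 4 + -1 = 3, A[1][1] + B[1][1] = 8 + -4 = 4, A[1][2] + B[2][1] = 10 + 1 = 11) = 3 (attained at k = 0)
  C[1][2] = min over k of (A[1][0] + B[0][2] = 4 + 3 = 7, A[1][1] + B[1][2] = 8 + -5 = 3, A[1][2] + B[2][2] = 10 + -5 = 5) = 3 (attained at k = 1)
  C[2][0] = min over k of (A[2][0] + B[0][0] = 1 + -2 = -1, A[2][1] + B[1][0] = -3 + 3 = 0, A[2][2] + B[2][0] = -4 + 3 = -1) = -1 (attained at k = 0)
  C[2][1] = min over k of (A[2][0] + B[0][1] = 1 + -1 = 0, A[2][1] + B[1][1] = -3 + -4 = -7, A[2][2] + B[2][1] = -4 + 1 = -3) = -7 (attained at k = 1)
  C[2][2] = min over k of (A[2][0] + B[0][2] = 1 + 3 = 4, A[2][1] + B[1][2] = -3 + -5 = -8, A[2][2] + B[2][2] = -4 + -5 = -9) = -9 (attained at k = 2)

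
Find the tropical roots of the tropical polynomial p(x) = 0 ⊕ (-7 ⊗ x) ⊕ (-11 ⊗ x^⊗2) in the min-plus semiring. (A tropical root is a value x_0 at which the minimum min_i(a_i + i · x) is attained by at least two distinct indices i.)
Roots: {4, 7}

Each tropical root is a break point of the lower envelope of the lines y = a_i + i · x (there are 3 lines, with slopes 0, 1, ..., 2). Only the lines that attain the minimum somewhere contribute to roots; other lines are dominated. Here the surviving (envelope) indices are i = 2, i = 1, i = 0.
Intersections between consecutive envelope lines give the roots: for adjacent envelope indices i < j the intersection is x = (a_i − a_j) / (j − i). Reading off the sorted break points: {4, 7}.
Verification: at each break x_0, at least two indices attain the minimum of min_i(a_i + i · x_0).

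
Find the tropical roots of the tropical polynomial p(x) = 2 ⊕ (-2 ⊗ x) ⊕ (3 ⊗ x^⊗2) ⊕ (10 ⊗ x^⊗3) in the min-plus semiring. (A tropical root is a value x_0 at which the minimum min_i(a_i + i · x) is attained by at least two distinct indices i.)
Roots: {-7, -5, 4}

Each tropical root is a break point of the lower envelope of the lines y = a_i + i · x (there are 4 lines, with slopes 0, 1, ..., 3). Only the lines that attain the minimum somewhere contribute to roots; other lines are dominated. Here the surviving (envelope) indices are i = 3, i = 2, i = 1, i = 0.
Intersections between consecutive envelope lines give the roots: for adjacent envelope indices i < j the intersection is x = (a_i − a_j) / (j − i). Reading off the sorted break points: {-7, -5, 4}.
Verification: at each break x_0, at least two indices attain the minimum of min_i(a_i + i · x_0).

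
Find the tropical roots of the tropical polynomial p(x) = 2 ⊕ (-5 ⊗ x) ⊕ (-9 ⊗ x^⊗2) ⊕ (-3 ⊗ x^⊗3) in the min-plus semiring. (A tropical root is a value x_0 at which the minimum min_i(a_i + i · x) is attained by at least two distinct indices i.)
Roots: {-6, 4, 7}

Each tropical root is a break point of the lower envelope of the lines y = a_i + i · x (there are 4 lines, with slopes 0, 1, ..., 3). Only the lines that attain the minimum somewhere contribute to roots; other lines are dominated. Here the surviving (envelope) indices are i = 3, i = 2, i = 1, i = 0.
Intersections between consecutive envelope lines give the roots: for adjacent envelope indices i < j the intersection is x = (a_i − a_j) / (j − i). Reading off the sorted break points: {-6, 4, 7}.
Verification: at each break x_0, at least two indices attain the minimum of min_i(a_i + i · x_0).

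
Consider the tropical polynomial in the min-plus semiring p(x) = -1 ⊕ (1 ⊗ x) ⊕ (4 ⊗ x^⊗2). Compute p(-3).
p(-3) = -2

A tropical monomial a ⊗ x^⊗i evaluates to a + i · x. Evaluating each term at x = -3:
  Term 0 contributes -1 + 0 · -3 = -1
  Term 1 contributes 1 + 1 · -3 = -2
  Term 2 contributes 4 + 2 · -3 = -2
p(-3) = ⊕ of these = min[-1, -2, -2] = -2.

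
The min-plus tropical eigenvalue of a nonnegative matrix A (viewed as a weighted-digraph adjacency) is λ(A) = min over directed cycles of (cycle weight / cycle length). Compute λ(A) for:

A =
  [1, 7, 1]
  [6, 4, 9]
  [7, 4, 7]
λ(A) = 1

Enumerate directed cycles and compute their means (weight / length). Sample:
  cycle 0 → 0: weight = 1, length = 1, mean = 1/1 ≈ 1.000
  cycle 1 → 1: weight = 4, length = 1, mean = 4/1 ≈ 4.000
  cycle 2 → 2: weight = 7, length = 1, mean = 7/1 ≈ 7.000
  cycle 0 → 1 → 0: weight = 13, length = 2, mean = 13/2 ≈ 6.500
  cycle 0 → 2 → 0: weight = 8, length = 2, mean = 8/2 ≈ 4.000
  cycle 1 → 0 → 1: weight = 13, length = 2, mean = 13/2 ≈ 6.500
Minimum mean = 1.000, attained e.g. along the cycle 0 → 0 with weight 1 and length 1. So λ(A) = 1/1 = 1.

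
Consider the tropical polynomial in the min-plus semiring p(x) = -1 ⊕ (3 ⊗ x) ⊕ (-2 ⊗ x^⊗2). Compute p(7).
p(7) = -1

A tropical monomial a ⊗ x^⊗i evaluates to a + i · x. Evaluating each term at x = 7:
  Term 0 contributes -1 + 0 · 7 = -1
  Term 1 contributes 3 + 1 · 7 = 10
  Term 2 contributes -2 + 2 · 7 = 12
p(7) = ⊕ of these = min[-1, 10, 12] = -1.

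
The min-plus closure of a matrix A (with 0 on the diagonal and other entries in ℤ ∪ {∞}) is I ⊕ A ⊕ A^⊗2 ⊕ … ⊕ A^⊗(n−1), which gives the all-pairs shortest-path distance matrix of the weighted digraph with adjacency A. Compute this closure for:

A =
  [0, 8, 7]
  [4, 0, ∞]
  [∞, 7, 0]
Closure =
  [0, 8, 7]
  [4, 0, 11]
  [11, 7, 0]

This is the Floyd-Warshall all-pairs shortest-path computation. For each intermediate vertex k = 0, 1, …, 2, update dist[i][j] ← min(dist[i][j], dist[i][k] + dist[k][j]). The final matrix gives, for each (i, j), the minimum total weight of any directed path from i to j (possibly empty when i = j).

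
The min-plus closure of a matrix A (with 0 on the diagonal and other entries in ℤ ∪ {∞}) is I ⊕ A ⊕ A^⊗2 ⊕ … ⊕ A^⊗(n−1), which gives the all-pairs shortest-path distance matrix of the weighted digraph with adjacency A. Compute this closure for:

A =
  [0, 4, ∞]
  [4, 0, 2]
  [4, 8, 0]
Closure =
  [0, 4, 6]
  [4, 0, 2]
  [4, 8, 0]

This is the Floyd-Warshall all-pairs shortest-path computation. For each intermediate vertex k = 0, 1, …, 2, update dist[i][j] ← min(dist[i][j], dist[i][k] + dist[k][j]). The final matrix gives, for each (i, j), the minimum total weight of any directed path from i to j (possibly empty when i = j).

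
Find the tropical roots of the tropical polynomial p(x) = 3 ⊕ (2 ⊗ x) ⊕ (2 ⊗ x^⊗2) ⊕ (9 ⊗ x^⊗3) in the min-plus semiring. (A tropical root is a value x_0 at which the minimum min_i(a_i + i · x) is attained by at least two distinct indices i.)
Roots: {-7, 0, 1}

Each tropical root is a break point of the lower envelope of the lines y = a_i + i · x (there are 4 lines, with slopes 0, 1, ..., 3). Only the lines that attain the minimum somewhere contribute to roots; other lines are dominated. Here the surviving (envelope) indices are i = 3, i = 2, i = 1, i = 0.
Intersections between consecutive envelope lines give the roots: for adjacent envelope indices i < j the intersection is x = (a_i − a_j) / (j − i). Reading off the sorted break points: {-7, 0, 1}.
Verification: at each break x_0, at least two indices attain the minimum of min_i(a_i + i · x_0).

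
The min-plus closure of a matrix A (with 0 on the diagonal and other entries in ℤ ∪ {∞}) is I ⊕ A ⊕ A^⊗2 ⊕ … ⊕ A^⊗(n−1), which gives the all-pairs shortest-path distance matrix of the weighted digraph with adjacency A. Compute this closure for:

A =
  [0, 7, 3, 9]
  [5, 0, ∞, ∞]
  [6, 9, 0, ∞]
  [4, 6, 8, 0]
Closure =
  [0, 7, 3, 9]
  [5, 0, 8, 14]
  [6, 9, 0, 15]
  [4, 6, 7, 0]

This is the Floyd-Warshall all-pairs shortest-path computation. For each intermediate vertex k = 0, 1, …, 3, update dist[i][j] ← min(dist[i][j], dist[i][k] + dist[k][j]). The final matrix gives, for each (i, j), the minimum total weight of any directed path from i to j (possibly empty when i = j).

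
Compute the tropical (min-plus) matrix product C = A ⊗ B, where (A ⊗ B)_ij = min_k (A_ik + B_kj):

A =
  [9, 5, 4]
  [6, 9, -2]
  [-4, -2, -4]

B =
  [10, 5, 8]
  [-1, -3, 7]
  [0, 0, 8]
A ⊗ B =
  [4, 2, 12]
  [-2, -2, 6]
  [-4, -5, 4]

Apply the min-plus product entry-by-entry:
  C[0][0] = min over k of (A[0][0] + B[0][0] = 9 + 10 = 19, A[0][1] + B[1][0] = 5 + -1 = 4, A[0][2] + B[2][0] = 4 + 0 = 4) = 4 (attained at k = 1)
  C[0][1] = min over k of (A[0][0] + B[0][1] = 9 + 5 = 14, A[0][1] + B[1][1] = 5 + -3 = 2, A[0][2] + B[2][1] = 4 + 0 = 4) = 2 (attained at k = 1)
  C[0][2] = min over k of (A[0][0] + B[0][2] = 9 + 8 = 17, A[0][1] + B[1][2] = 5 + 7 = 12, A[0][2] + B[2][2] = 4 + 8 = 12) = 12 (attained at k = 1)
  C[1][0] = min over k of (A[1][0] + B[0][0] = 6 + 10 = 16, A[1][1] + B[1][0] = 9 + -1 = 8, A[1][2] + B[2][0] = -2 + 0 = -2) = -2 (attained at k = 2)
  C[1][1] = min over k of (A[1][0] + B[0][1] = 6 + 5 = 11, A[1][1] + B[1][1] = 9 + -3 = 6, A[1][2] + B[2][1] = -2 + 0 = -2) = -2 (attained at k = 2)
  C[1][2] = min over k of (A[1][0] + B[0][2] = 6 + 8 = 14, A[1][1] + B[1][2] = 9 + 7 = 16, A[1][2] + B[2][2] = -2 + 8 = 6) = 6 (attained at k = 2)
  C[2][0] = min over k of (A[2][0] + B[0][0] = -4 + 10 = 6, A[2][1] + B[1][0] = -2 + -1 = -3, A[2][2] + B[2][0] = -4 + 0 = -4) = -4 (attained at k = 2)
  C[2][1] = min over k of (A[2][0] + B[0][1] = -4 + 5 = 1, A[2][1] + B[1][1] = -2 + -3 = -5, A[2][2] + B[2][1] = -4 + 0 = -4) = -5 (attained at k = 1)
  C[2][2] = min over k of (A[2][0] + B[0][2] = -4 + 8 = 4, A[2][1] + B[1][2] = -2 + 7 = 5, A[2][2] + B[2][2] = -4 + 8 = 4) = 4 (attained at k = 0)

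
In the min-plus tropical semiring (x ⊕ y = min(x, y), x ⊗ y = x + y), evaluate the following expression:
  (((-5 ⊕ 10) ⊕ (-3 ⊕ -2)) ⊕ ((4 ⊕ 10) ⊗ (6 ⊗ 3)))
(((-5 ⊕ 10) ⊕ (-3 ⊕ -2)) ⊕ ((4 ⊕ 10) ⊗ (6 ⊗ 3))) = -5

Expand innermost to outermost. Recall ⊕ takes the minimum of its arguments and ⊗ takes their sum. Working out the expression (((-5 ⊕ 10) ⊕ (-3 ⊕ -2)) ⊕ ((4 ⊕ 10) ⊗ (6 ⊗ 3))) gives -5.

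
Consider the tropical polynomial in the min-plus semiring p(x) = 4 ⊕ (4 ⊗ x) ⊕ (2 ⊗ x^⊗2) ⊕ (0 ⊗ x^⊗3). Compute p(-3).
p(-3) = -9

A tropical monomial a ⊗ x^⊗i evaluates to a + i · x. Evaluating each term at x = -3:
  Term 0 contributes 4 + 0 · -3 = 4
  Term 1 contributes 4 + 1 · -3 = 1
  Term 2 contributes 2 + 2 · -3 = -4
  Term 3 contributes 0 + 3 · -3 = -9
p(-3) = ⊕ of these = min[4, 1, -4, -9] = -9.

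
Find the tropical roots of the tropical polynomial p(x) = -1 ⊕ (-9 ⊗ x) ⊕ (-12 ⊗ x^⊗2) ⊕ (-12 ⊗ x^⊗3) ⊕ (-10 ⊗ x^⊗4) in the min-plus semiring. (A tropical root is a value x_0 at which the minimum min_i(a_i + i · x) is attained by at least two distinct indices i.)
Roots: {-2, 0, 3, 8}

Each tropical root is a break point of the lower envelope of the lines y = a_i + i · x (there are 5 lines, with slopes 0, 1, ..., 4). Only the lines that attain the minimum somewhere contribute to roots; other lines are dominated. Here the surviving (envelope) indices are i = 4, i = 3, i = 2, i = 1, i = 0.
Intersections between consecutive envelope lines give the roots: for adjacent envelope indices i < j the intersection is x = (a_i − a_j) / (j − i). Reading off the sorted break points: {-2, 0, 3, 8}.
Verification: at each break x_0, at least two indices attain the minimum of min_i(a_i + i · x_0).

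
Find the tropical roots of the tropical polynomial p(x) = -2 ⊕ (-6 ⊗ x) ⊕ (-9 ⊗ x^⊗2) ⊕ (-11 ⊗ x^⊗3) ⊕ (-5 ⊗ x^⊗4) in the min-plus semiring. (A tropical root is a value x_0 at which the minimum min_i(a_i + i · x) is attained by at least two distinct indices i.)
Roots: {-6, 2, 3, 4}

Each tropical root is a break point of the lower envelope of the lines y = a_i + i · x (there are 5 lines, with slopes 0, 1, ..., 4). Only the lines that attain the minimum somewhere contribute to roots; other lines are dominated. Here the surviving (envelope) indices are i = 4, i = 3, i = 2, i = 1, i = 0.
Intersections between consecutive envelope lines give the roots: for adjacent envelope indices i < j the intersection is x = (a_i − a_j) / (j − i). Reading off the sorted break points: {-6, 2, 3, 4}.
Verification: at each break x_0, at least two indices attain the minimum of min_i(a_i + i · x_0).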